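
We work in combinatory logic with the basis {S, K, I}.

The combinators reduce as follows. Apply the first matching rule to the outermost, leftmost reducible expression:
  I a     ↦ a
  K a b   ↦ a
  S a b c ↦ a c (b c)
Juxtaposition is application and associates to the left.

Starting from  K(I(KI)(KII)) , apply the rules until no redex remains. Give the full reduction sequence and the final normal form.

Answer: normal form = KI  (in 2 steps)

Derivation:
  start: K(I(KI)(KII))
  [1] K(KI(KII))
  [2] KI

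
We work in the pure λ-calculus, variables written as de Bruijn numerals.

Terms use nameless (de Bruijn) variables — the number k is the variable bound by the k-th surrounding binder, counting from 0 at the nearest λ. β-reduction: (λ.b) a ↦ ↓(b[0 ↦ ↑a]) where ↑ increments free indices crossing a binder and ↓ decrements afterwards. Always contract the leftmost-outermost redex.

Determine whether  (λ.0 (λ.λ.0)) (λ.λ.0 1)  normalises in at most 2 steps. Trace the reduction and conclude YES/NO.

  start: (λ.0 (λ.λ.0)) (λ.λ.0 1)
  step 1: (λ.λ.0 1) (λ.λ.0)
  step 2: λ.0 (λ.λ.0)

Answer: YES — reaches normal form λ.0 (λ.λ.0) in 2 ≤ 2 steps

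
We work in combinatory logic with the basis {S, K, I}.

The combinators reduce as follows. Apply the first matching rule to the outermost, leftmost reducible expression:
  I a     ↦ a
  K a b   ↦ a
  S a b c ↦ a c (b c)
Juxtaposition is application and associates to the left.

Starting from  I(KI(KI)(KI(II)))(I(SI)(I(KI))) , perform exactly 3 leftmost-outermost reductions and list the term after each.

  start: I(KI(KI)(KI(II)))(I(SI)(I(KI)))
  →1  KI(KI)(KI(II))(I(SI)(I(KI)))
  →2  I(KI(II))(I(SI)(I(KI)))
  →3  KI(II)(I(SI)(I(KI)))

Answer: after 3 steps: KI(II)(I(SI)(I(KI)))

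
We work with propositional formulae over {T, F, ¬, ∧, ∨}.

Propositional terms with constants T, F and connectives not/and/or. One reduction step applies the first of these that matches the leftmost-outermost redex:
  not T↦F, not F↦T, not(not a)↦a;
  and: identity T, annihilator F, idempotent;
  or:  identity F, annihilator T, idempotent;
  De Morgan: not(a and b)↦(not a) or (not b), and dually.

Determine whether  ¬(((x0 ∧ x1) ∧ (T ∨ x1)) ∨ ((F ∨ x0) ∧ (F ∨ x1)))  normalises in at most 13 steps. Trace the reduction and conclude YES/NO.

  start: ¬(((x0 ∧ x1) ∧ (T ∨ x1)) ∨ ((F ∨ x0) ∧ (F ∨ x1)))
  [1] ¬((x0 ∧ x1) ∧ (T ∨ x1)) ∧ ¬((F ∨ x0) ∧ (F ∨ x1))
  [2] (¬(x0 ∧ x1) ∨ ¬(T ∨ x1)) ∧ ¬((F ∨ x0) ∧ (F ∨ x1))
  [3] ((¬x0 ∨ ¬x1) ∨ ¬(T ∨ x1)) ∧ ¬((F ∨ x0) ∧ (F ∨ x1))
  [4] ((¬x0 ∨ ¬x1) ∨ (¬T ∧ ¬x1)) ∧ ¬((F ∨ x0) ∧ (F ∨ x1))
  [5] ((¬x0 ∨ ¬x1) ∨ (F ∧ ¬x1)) ∧ ¬((F ∨ x0) ∧ (F ∨ x1))
  [6] ((¬x0 ∨ ¬x1) ∨ F) ∧ ¬((F ∨ x0) ∧ (F ∨ x1))
  [7] (¬x0 ∨ ¬x1) ∧ ¬((F ∨ x0) ∧ (F ∨ x1))
  [8] (¬x0 ∨ ¬x1) ∧ (¬(F ∨ x0) ∨ ¬(F ∨ x1))
  [9] (¬x0 ∨ ¬x1) ∧ ((¬F ∧ ¬x0) ∨ ¬(F ∨ x1))
  [10] (¬x0 ∨ ¬x1) ∧ ((T ∧ ¬x0) ∨ ¬(F ∨ x1))
  [11] (¬x0 ∨ ¬x1) ∧ (¬x0 ∨ ¬(F ∨ x1))
  [12] (¬x0 ∨ ¬x1) ∧ (¬x0 ∨ (¬F ∧ ¬x1))
  [13] (¬x0 ∨ ¬x1) ∧ (¬x0 ∨ (T ∧ ¬x1))

Answer: NO — after 13 steps the term is (¬x0 ∨ ¬x1) ∧ (¬x0 ∨ (T ∧ ¬x1)), not yet normal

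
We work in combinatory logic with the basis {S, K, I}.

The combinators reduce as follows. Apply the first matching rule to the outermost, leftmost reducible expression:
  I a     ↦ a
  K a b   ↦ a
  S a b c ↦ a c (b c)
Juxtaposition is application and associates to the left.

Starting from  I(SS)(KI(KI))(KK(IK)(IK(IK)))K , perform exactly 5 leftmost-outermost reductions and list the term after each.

  start: I(SS)(KI(KI))(KK(IK)(IK(IK)))K
  →1  SS(KI(KI))(KK(IK)(IK(IK)))K
  →2  S(KK(IK)(IK(IK)))(KI(KI)(KK(IK)(IK(IK))))K
  →3  KK(IK)(IK(IK))K(KI(KI)(KK(IK)(IK(IK)))K)
  →4  K(IK(IK))K(KI(KI)(KK(IK)(IK(IK)))K)
  →5  IK(IK)(KI(KI)(KK(IK)(IK(IK)))K)

Answer: after 5 steps: IK(IK)(KI(KI)(KK(IK)(IK(IK)))K)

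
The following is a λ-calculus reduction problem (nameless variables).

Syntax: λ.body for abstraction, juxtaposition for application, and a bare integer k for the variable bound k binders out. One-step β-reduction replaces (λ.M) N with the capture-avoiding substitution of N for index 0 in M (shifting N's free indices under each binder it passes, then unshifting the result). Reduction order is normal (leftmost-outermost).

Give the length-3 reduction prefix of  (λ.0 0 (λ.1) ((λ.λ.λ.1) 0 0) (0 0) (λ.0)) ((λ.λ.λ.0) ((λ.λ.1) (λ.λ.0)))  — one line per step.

Answer: after 3 steps: (λ.0) (λ.(λ.λ.λ.0) ((λ.λ.1) (λ.λ.0))) ((λ.λ.λ.1) ((λ.λ.λ.0) ((λ.λ.1) (λ.λ.0))) ((λ.λ.λ.0) ((λ.λ.1) (λ.λ.0)))) ((λ.λ.λ.0) ((λ.λ.1) (λ.λ.0)) ((λ.λ.λ.0) ((λ.λ.1) (λ.λ.0)))) (λ.0)

Derivation:
  start: (λ.0 0 (λ.1) ((λ.λ.λ.1) 0 0) (0 0) (λ.0)) ((λ.λ.λ.0) ((λ.λ.1) (λ.λ.0)))
  [1] (λ.λ.λ.0) ((λ.λ.1) (λ.λ.0)) ((λ.λ.λ.0) ((λ.λ.1) (λ.λ.0))) (λ.(λ.λ.λ.0) ((λ.λ.1) (λ.λ.0))) ((λ.λ.λ.1) ((λ.λ.λ.0) ((λ.λ.1) (λ.λ.0))) ((λ.λ.λ.0) ((λ.λ.1) (λ.λ.0)))) ((λ.λ.λ.0) ((λ.λ.1) (λ.λ.0)) ((λ.λ.λ.0) ((λ.λ.1) (λ.λ.0)))) (λ.0)
  [2] (λ.λ.0) ((λ.λ.λ.0) ((λ.λ.1) (λ.λ.0))) (λ.(λ.λ.λ.0) ((λ.λ.1) (λ.λ.0))) ((λ.λ.λ.1) ((λ.λ.λ.0) ((λ.λ.1) (λ.λ.0))) ((λ.λ.λ.0) ((λ.λ.1) (λ.λ.0)))) ((λ.λ.λ.0) ((λ.λ.1) (λ.λ.0)) ((λ.λ.λ.0) ((λ.λ.1) (λ.λ.0)))) (λ.0)
  [3] (λ.0) (λ.(λ.λ.λ.0) ((λ.λ.1) (λ.λ.0))) ((λ.λ.λ.1) ((λ.λ.λ.0) ((λ.λ.1) (λ.λ.0))) ((λ.λ.λ.0) ((λ.λ.1) (λ.λ.0)))) ((λ.λ.λ.0) ((λ.λ.1) (λ.λ.0)) ((λ.λ.λ.0) ((λ.λ.1) (λ.λ.0)))) (λ.0)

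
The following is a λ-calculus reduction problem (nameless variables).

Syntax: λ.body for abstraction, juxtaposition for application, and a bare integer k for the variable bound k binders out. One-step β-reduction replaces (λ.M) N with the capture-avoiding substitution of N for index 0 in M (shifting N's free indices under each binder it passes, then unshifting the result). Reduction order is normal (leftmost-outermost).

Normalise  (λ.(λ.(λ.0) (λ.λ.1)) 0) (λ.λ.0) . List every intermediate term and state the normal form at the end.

Answer: normal form = λ.λ.1  (in 3 steps)

Derivation:
  start: (λ.(λ.(λ.0) (λ.λ.1)) 0) (λ.λ.0)
  →1  (λ.(λ.0) (λ.λ.1)) (λ.λ.0)
  →2  (λ.0) (λ.λ.1)
  →3  λ.λ.1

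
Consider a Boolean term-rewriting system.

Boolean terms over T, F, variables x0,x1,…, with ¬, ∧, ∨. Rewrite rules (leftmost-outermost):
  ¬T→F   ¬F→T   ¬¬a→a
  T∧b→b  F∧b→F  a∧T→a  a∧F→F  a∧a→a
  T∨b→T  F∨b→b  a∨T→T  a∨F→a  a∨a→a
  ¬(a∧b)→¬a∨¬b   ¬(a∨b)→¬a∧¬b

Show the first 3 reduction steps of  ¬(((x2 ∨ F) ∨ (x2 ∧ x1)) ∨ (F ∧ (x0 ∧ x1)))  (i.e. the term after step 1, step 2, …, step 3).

  start: ¬(((x2 ∨ F) ∨ (x2 ∧ x1)) ∨ (F ∧ (x0 ∧ x1)))
  →1  ¬((x2 ∨ F) ∨ (x2 ∧ x1)) ∧ ¬(F ∧ (x0 ∧ x1))
  →2  (¬(x2 ∨ F) ∧ ¬(x2 ∧ x1)) ∧ ¬(F ∧ (x0 ∧ x1))
  →3  ((¬x2 ∧ ¬F) ∧ ¬(x2 ∧ x1)) ∧ ¬(F ∧ (x0 ∧ x1))

Answer: after 3 steps: ((¬x2 ∧ ¬F) ∧ ¬(x2 ∧ x1)) ∧ ¬(F ∧ (x0 ∧ x1))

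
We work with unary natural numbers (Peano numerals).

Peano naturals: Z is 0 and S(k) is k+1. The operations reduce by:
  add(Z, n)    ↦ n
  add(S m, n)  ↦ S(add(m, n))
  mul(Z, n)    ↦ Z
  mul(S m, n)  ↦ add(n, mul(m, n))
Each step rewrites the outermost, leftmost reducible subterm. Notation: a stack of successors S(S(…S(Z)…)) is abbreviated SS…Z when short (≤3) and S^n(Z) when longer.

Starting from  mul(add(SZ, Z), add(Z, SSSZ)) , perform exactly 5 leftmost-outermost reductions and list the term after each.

Answer: after 5 steps: S(S(add(SZ, mul(add(Z, Z), add(Z, SSSZ)))))

Derivation:
  start: mul(add(SZ, Z), add(Z, SSSZ))
  →1  mul(S(add(Z, Z)), add(Z, SSSZ))
  →2  add(add(Z, SSSZ), mul(add(Z, Z), add(Z, SSSZ)))
  →3  add(SSSZ, mul(add(Z, Z), add(Z, SSSZ)))
  →4  S(add(SSZ, mul(add(Z, Z), add(Z, SSSZ))))
  →5  S(S(add(SZ, mul(add(Z, Z), add(Z, SSSZ)))))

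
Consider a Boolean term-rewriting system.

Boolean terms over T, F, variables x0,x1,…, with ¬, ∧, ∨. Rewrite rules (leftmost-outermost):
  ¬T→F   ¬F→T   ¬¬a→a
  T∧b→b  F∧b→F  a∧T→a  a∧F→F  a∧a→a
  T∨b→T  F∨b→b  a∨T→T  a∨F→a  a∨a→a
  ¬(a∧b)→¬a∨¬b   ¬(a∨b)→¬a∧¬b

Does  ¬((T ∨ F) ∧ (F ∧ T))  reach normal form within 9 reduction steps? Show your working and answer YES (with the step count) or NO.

  start: ¬((T ∨ F) ∧ (F ∧ T))
  [1] ¬(T ∨ F) ∨ ¬(F ∧ T)
  [2] (¬T ∧ ¬F) ∨ ¬(F ∧ T)
  [3] (F ∧ ¬F) ∨ ¬(F ∧ T)
  [4] F ∨ ¬(F ∧ T)
  [5] ¬(F ∧ T)
  [6] ¬F ∨ ¬T
  [7] T ∨ ¬T
  [8] T

Answer: YES — reaches normal form T in 8 ≤ 9 steps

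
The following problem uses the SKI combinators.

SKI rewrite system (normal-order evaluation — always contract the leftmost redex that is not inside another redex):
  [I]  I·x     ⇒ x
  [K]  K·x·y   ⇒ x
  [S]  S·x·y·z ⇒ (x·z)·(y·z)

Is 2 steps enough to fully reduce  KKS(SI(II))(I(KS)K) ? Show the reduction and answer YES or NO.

  start: KKS(SI(II))(I(KS)K)
  step 1: K(SI(II))(I(KS)K)
  step 2: SI(II)

Answer: NO — after 2 steps the term is SI(II), not yet normal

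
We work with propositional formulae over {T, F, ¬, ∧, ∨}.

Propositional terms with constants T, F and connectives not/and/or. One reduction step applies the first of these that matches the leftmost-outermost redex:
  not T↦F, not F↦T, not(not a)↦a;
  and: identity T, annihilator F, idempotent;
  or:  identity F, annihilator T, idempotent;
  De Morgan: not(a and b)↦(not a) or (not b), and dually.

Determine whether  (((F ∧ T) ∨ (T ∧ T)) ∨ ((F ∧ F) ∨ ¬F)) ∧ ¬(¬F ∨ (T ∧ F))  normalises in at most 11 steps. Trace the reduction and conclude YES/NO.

Answer: YES — reaches normal form F in 8 ≤ 11 steps

Reduction:
  start: (((F ∧ T) ∨ (T ∧ T)) ∨ ((F ∧ F) ∨ ¬F)) ∧ ¬(¬F ∨ (T ∧ F))
  step 1: ((F ∨ (T ∧ T)) ∨ ((F ∧ F) ∨ ¬F)) ∧ ¬(¬F ∨ (T ∧ F))
  step 2: ((T ∧ T) ∨ ((F ∧ F) ∨ ¬F)) ∧ ¬(¬F ∨ (T ∧ F))
  step 3: (T ∨ ((F ∧ F) ∨ ¬F)) ∧ ¬(¬F ∨ (T ∧ F))
  step 4: T ∧ ¬(¬F ∨ (T ∧ F))
  step 5: ¬(¬F ∨ (T ∧ F))
  step 6: ¬¬F ∧ ¬(T ∧ F)
  step 7: F ∧ ¬(T ∧ F)
  step 8: F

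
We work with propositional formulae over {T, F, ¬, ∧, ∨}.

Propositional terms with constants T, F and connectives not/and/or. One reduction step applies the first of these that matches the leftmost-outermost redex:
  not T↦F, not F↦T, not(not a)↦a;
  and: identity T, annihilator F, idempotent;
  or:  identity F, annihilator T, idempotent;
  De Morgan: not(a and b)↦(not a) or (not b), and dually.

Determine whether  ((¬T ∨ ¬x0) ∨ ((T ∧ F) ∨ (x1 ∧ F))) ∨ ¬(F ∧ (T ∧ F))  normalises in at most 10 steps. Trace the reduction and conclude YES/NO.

Answer: YES — reaches normal form T in 10 ≤ 10 steps

Working:
  start: ((¬T ∨ ¬x0) ∨ ((T ∧ F) ∨ (x1 ∧ F))) ∨ ¬(F ∧ (T ∧ F))
  [1] ((F ∨ ¬x0) ∨ ((T ∧ F) ∨ (x1 ∧ F))) ∨ ¬(F ∧ (T ∧ F))
  [2] (¬x0 ∨ ((T ∧ F) ∨ (x1 ∧ F))) ∨ ¬(F ∧ (T ∧ F))
  [3] (¬x0 ∨ (F ∨ (x1 ∧ F))) ∨ ¬(F ∧ (T ∧ F))
  [4] (¬x0 ∨ (x1 ∧ F)) ∨ ¬(F ∧ (T ∧ F))
  [5] (¬x0 ∨ F) ∨ ¬(F ∧ (T ∧ F))
  [6] ¬x0 ∨ ¬(F ∧ (T ∧ F))
  [7] ¬x0 ∨ (¬F ∨ ¬(T ∧ F))
  [8] ¬x0 ∨ (T ∨ ¬(T ∧ F))
  [9] ¬x0 ∨ T
  [10] T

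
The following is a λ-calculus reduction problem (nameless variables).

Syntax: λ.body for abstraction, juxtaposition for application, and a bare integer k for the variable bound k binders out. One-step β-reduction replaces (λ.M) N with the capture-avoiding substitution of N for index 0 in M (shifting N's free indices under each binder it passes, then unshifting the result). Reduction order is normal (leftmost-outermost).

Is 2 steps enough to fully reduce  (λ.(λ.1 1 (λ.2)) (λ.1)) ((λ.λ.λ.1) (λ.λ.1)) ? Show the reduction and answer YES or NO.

  start: (λ.(λ.1 1 (λ.2)) (λ.1)) ((λ.λ.λ.1) (λ.λ.1))
  →1  (λ.(λ.λ.λ.1) (λ.λ.1) ((λ.λ.λ.1) (λ.λ.1)) (λ.(λ.λ.λ.1) (λ.λ.1))) (λ.(λ.λ.λ.1) (λ.λ.1))
  →2  (λ.λ.λ.1) (λ.λ.1) ((λ.λ.λ.1) (λ.λ.1)) (λ.(λ.λ.λ.1) (λ.λ.1))

Answer: NO — after 2 steps the term is (λ.λ.λ.1) (λ.λ.1) ((λ.λ.λ.1) (λ.λ.1)) (λ.(λ.λ.λ.1) (λ.λ.1)), not yet normal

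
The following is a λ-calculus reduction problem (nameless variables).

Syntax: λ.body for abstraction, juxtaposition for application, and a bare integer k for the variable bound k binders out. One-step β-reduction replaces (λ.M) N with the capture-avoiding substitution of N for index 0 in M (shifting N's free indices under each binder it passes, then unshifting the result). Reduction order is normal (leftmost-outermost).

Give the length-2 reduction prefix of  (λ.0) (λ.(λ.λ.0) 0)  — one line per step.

  start: (λ.0) (λ.(λ.λ.0) 0)
  step 1: λ.(λ.λ.0) 0
  step 2: λ.λ.0

Answer: after 2 steps: λ.λ.0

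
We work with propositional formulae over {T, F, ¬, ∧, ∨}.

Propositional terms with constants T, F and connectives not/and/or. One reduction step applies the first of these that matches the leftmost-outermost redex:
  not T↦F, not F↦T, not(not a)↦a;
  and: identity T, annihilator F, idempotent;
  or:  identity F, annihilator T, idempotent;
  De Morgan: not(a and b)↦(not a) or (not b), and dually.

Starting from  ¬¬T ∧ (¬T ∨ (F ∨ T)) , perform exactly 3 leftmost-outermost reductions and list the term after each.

  start: ¬¬T ∧ (¬T ∨ (F ∨ T))
  →1  T ∧ (¬T ∨ (F ∨ T))
  →2  ¬T ∨ (F ∨ T)
  →3  F ∨ (F ∨ T)

Answer: after 3 steps: F ∨ (F ∨ T)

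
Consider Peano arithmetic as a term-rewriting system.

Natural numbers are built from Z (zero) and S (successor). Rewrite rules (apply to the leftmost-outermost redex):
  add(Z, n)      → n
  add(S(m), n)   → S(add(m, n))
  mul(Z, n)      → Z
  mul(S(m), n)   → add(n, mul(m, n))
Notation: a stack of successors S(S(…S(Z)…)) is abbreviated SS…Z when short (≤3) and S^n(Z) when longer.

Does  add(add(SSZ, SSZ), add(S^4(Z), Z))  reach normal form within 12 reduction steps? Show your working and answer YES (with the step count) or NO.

  start: add(add(SSZ, SSZ), add(S^4(Z), Z))
  [1] add(S(add(SZ, SSZ)), add(S^4(Z), Z))
  [2] S(add(add(SZ, SSZ), add(S^4(Z), Z)))
  [3] S(add(S(add(Z, SSZ)), add(S^4(Z), Z)))
  [4] S(S(add(add(Z, SSZ), add(S^4(Z), Z))))
  [5] S(S(add(SSZ, add(S^4(Z), Z))))
  [6] S(S(S(add(SZ, add(S^4(Z), Z)))))
  [7] S(S(S(S(add(Z, add(S^4(Z), Z))))))
  [8] S(S(S(S(add(S^4(Z), Z)))))
  [9] S(S(S(S(S(add(SSSZ, Z))))))
  [10] S(S(S(S(S(S(add(SSZ, Z)))))))
  [11] S(S(S(S(S(S(S(add(SZ, Z))))))))
  [12] S(S(S(S(S(S(S(S(add(Z, Z)))))))))

Answer: NO — after 12 steps the term is S(S(S(S(S(S(S(S(add(Z, Z))))))))), not yet normal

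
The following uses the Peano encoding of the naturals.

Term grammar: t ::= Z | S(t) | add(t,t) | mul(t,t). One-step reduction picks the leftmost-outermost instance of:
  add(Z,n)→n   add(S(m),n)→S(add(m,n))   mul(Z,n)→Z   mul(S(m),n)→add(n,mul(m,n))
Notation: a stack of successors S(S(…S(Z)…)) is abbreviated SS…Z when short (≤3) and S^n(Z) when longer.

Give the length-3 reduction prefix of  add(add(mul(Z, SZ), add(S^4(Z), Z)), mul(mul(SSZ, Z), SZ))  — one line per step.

  start: add(add(mul(Z, SZ), add(S^4(Z), Z)), mul(mul(SSZ, Z), SZ))
  [1] add(add(Z, add(S^4(Z), Z)), mul(mul(SSZ, Z), SZ))
  [2] add(add(S^4(Z), Z), mul(mul(SSZ, Z), SZ))
  [3] add(S(add(SSSZ, Z)), mul(mul(SSZ, Z), SZ))

Answer: after 3 steps: add(S(add(SSSZ, Z)), mul(mul(SSZ, Z), SZ))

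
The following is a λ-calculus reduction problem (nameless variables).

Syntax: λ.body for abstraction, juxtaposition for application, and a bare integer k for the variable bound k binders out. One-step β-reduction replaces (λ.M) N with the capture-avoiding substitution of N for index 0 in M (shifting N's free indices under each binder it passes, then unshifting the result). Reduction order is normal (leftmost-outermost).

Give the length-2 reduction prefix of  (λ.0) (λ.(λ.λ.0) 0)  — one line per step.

  start: (λ.0) (λ.(λ.λ.0) 0)
  →1  λ.(λ.λ.0) 0
  →2  λ.λ.0

Answer: after 2 steps: λ.λ.0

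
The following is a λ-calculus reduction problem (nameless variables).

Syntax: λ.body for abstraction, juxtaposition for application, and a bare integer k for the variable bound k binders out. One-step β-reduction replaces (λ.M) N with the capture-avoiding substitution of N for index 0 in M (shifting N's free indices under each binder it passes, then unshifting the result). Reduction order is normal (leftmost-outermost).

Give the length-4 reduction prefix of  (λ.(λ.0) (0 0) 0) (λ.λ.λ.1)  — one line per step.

Answer: after 4 steps: λ.λ.λ.λ.1

Working:
  start: (λ.(λ.0) (0 0) 0) (λ.λ.λ.1)
  [1] (λ.0) ((λ.λ.λ.1) (λ.λ.λ.1)) (λ.λ.λ.1)
  [2] (λ.λ.λ.1) (λ.λ.λ.1) (λ.λ.λ.1)
  [3] (λ.λ.1) (λ.λ.λ.1)
  [4] λ.λ.λ.λ.1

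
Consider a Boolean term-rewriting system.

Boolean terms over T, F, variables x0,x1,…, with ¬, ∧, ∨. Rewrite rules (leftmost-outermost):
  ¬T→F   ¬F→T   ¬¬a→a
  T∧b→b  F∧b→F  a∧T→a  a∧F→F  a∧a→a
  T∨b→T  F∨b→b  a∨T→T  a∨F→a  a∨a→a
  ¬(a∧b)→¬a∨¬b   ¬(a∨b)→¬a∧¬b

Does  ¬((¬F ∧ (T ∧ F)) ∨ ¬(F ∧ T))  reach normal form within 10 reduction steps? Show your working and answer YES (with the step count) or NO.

  start: ¬((¬F ∧ (T ∧ F)) ∨ ¬(F ∧ T))
  →1  ¬(¬F ∧ (T ∧ F)) ∧ ¬¬(F ∧ T)
  →2  (¬¬F ∨ ¬(T ∧ F)) ∧ ¬¬(F ∧ T)
  →3  (F ∨ ¬(T ∧ F)) ∧ ¬¬(F ∧ T)
  →4  ¬(T ∧ F) ∧ ¬¬(F ∧ T)
  →5  (¬T ∨ ¬F) ∧ ¬¬(F ∧ T)
  →6  (F ∨ ¬F) ∧ ¬¬(F ∧ T)
  →7  ¬F ∧ ¬¬(F ∧ T)
  →8  T ∧ ¬¬(F ∧ T)
  →9  ¬¬(F ∧ T)
  →10  F ∧ T

Answer: NO — after 10 steps the term is F ∧ T, not yet normal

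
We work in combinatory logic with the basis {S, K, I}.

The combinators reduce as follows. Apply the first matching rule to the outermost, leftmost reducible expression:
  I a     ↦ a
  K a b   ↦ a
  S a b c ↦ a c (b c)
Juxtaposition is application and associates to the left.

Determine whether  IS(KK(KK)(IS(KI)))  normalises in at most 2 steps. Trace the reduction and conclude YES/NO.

Answer: NO — after 2 steps the term is S(K(IS(KI))), not yet normal

Derivation:
  start: IS(KK(KK)(IS(KI)))
  [1] S(KK(KK)(IS(KI)))
  [2] S(K(IS(KI)))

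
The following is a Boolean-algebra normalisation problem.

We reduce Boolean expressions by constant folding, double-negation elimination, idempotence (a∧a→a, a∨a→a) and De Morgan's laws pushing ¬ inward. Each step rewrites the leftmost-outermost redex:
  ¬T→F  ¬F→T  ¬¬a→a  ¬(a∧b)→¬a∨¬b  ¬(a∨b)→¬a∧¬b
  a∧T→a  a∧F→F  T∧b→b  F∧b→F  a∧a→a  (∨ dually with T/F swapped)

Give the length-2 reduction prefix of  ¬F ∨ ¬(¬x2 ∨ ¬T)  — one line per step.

Answer: after 2 steps: T

Reduction:
  start: ¬F ∨ ¬(¬x2 ∨ ¬T)
  →1  T ∨ ¬(¬x2 ∨ ¬T)
  →2  T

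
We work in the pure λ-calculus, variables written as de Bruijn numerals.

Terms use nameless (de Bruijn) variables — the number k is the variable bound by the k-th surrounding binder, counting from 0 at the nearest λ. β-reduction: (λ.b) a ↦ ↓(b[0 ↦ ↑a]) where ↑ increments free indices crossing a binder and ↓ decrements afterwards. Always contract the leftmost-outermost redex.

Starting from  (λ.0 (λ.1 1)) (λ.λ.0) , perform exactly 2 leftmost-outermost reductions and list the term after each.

Answer: after 2 steps: λ.0

Reduction:
  start: (λ.0 (λ.1 1)) (λ.λ.0)
  step 1: (λ.λ.0) (λ.(λ.λ.0) (λ.λ.0))
  step 2: λ.0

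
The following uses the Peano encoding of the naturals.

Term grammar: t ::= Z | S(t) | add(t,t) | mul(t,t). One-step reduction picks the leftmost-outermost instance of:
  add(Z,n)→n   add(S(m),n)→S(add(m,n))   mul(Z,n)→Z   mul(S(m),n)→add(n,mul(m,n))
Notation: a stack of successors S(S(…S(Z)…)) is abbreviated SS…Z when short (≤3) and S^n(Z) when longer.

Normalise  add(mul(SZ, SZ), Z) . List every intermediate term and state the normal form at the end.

Answer: normal form = SZ  (in 6 steps)

Working:
  start: add(mul(SZ, SZ), Z)
  →1  add(add(SZ, mul(Z, SZ)), Z)
  →2  add(S(add(Z, mul(Z, SZ))), Z)
  →3  S(add(add(Z, mul(Z, SZ)), Z))
  →4  S(add(mul(Z, SZ), Z))
  →5  S(add(Z, Z))
  →6  SZ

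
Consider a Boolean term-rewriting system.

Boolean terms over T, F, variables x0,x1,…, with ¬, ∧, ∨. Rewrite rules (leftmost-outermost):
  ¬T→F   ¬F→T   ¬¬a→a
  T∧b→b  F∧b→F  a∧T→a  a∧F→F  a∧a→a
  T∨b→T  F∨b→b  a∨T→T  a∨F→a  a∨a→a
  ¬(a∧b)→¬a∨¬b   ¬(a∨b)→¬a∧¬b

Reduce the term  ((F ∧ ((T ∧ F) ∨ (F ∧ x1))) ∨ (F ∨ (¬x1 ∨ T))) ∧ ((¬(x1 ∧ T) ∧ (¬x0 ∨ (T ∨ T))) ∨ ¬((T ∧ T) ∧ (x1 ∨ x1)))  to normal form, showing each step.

  start: ((F ∧ ((T ∧ F) ∨ (F ∧ x1))) ∨ (F ∨ (¬x1 ∨ T))) ∧ ((¬(x1 ∧ T) ∧ (¬x0 ∨ (T ∨ T))) ∨ ¬((T ∧ T) ∧ (x1 ∨ x1)))
  →1  (F ∨ (F ∨ (¬x1 ∨ T))) ∧ ((¬(x1 ∧ T) ∧ (¬x0 ∨ (T ∨ T))) ∨ ¬((T ∧ T) ∧ (x1 ∨ x1)))
  →2  (F ∨ (¬x1 ∨ T)) ∧ ((¬(x1 ∧ T) ∧ (¬x0 ∨ (T ∨ T))) ∨ ¬((T ∧ T) ∧ (x1 ∨ x1)))
  →3  (¬x1 ∨ T) ∧ ((¬(x1 ∧ T) ∧ (¬x0 ∨ (T ∨ T))) ∨ ¬((T ∧ T) ∧ (x1 ∨ x1)))
  →4  T ∧ ((¬(x1 ∧ T) ∧ (¬x0 ∨ (T ∨ T))) ∨ ¬((T ∧ T) ∧ (x1 ∨ x1)))
  →5  (¬(x1 ∧ T) ∧ (¬x0 ∨ (T ∨ T))) ∨ ¬((T ∧ T) ∧ (x1 ∨ x1))
  →6  ((¬x1 ∨ ¬T) ∧ (¬x0 ∨ (T ∨ T))) ∨ ¬((T ∧ T) ∧ (x1 ∨ x1))
  →7  ((¬x1 ∨ F) ∧ (¬x0 ∨ (T ∨ T))) ∨ ¬((T ∧ T) ∧ (x1 ∨ x1))
  →8  (¬x1 ∧ (¬x0 ∨ (T ∨ T))) ∨ ¬((T ∧ T) ∧ (x1 ∨ x1))
  →9  (¬x1 ∧ (¬x0 ∨ T)) ∨ ¬((T ∧ T) ∧ (x1 ∨ x1))
  →10  (¬x1 ∧ T) ∨ ¬((T ∧ T) ∧ (x1 ∨ x1))
  →11  ¬x1 ∨ ¬((T ∧ T) ∧ (x1 ∨ x1))
  →12  ¬x1 ∨ (¬(T ∧ T) ∨ ¬(x1 ∨ x1))
  →13  ¬x1 ∨ ((¬T ∨ ¬T) ∨ ¬(x1 ∨ x1))
  →14  ¬x1 ∨ (¬T ∨ ¬(x1 ∨ x1))
  →15  ¬x1 ∨ (F ∨ ¬(x1 ∨ x1))
  →16  ¬x1 ∨ ¬(x1 ∨ x1)
  →17  ¬x1 ∨ (¬x1 ∧ ¬x1)
  →18  ¬x1 ∨ ¬x1
  →19  ¬x1

Answer: normal form = ¬x1  (in 19 steps)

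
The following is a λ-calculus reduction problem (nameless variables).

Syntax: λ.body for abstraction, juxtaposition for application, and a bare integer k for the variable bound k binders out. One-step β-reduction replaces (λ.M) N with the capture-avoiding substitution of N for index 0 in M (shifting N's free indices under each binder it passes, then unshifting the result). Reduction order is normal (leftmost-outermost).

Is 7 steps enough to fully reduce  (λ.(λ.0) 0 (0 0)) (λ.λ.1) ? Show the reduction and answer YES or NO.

  start: (λ.(λ.0) 0 (0 0)) (λ.λ.1)
  [1] (λ.0) (λ.λ.1) ((λ.λ.1) (λ.λ.1))
  [2] (λ.λ.1) ((λ.λ.1) (λ.λ.1))
  [3] λ.(λ.λ.1) (λ.λ.1)
  [4] λ.λ.λ.λ.1

Answer: YES — reaches normal form λ.λ.λ.λ.1 in 4 ≤ 7 steps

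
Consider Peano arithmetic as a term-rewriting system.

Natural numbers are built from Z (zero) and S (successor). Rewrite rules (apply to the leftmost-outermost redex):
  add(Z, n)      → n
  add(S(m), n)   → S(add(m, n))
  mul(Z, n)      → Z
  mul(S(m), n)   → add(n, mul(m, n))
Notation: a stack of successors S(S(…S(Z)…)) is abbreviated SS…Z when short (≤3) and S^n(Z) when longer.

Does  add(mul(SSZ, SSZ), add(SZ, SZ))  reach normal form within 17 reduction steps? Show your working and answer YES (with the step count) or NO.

Answer: YES — reaches normal form S^6(Z) in 16 ≤ 17 steps

Derivation:
  start: add(mul(SSZ, SSZ), add(SZ, SZ))
  →1  add(add(SSZ, mul(SZ, SSZ)), add(SZ, SZ))
  →2  add(S(add(SZ, mul(SZ, SSZ))), add(SZ, SZ))
  →3  S(add(add(SZ, mul(SZ, SSZ)), add(SZ, SZ)))
  →4  S(add(S(add(Z, mul(SZ, SSZ))), add(SZ, SZ)))
  →5  S(S(add(add(Z, mul(SZ, SSZ)), add(SZ, SZ))))
  →6  S(S(add(mul(SZ, SSZ), add(SZ, SZ))))
  →7  S(S(add(add(SSZ, mul(Z, SSZ)), add(SZ, SZ))))
  →8  S(S(add(S(add(SZ, mul(Z, SSZ))), add(SZ, SZ))))
  →9  S(S(S(add(add(SZ, mul(Z, SSZ)), add(SZ, SZ)))))
  →10  S(S(S(add(S(add(Z, mul(Z, SSZ))), add(SZ, SZ)))))
  →11  S(S(S(S(add(add(Z, mul(Z, SSZ)), add(SZ, SZ))))))
  →12  S(S(S(S(add(mul(Z, SSZ), add(SZ, SZ))))))
  →13  S(S(S(S(add(Z, add(SZ, SZ))))))
  →14  S(S(S(S(add(SZ, SZ)))))
  →15  S(S(S(S(S(add(Z, SZ))))))
  →16  S^6(Z)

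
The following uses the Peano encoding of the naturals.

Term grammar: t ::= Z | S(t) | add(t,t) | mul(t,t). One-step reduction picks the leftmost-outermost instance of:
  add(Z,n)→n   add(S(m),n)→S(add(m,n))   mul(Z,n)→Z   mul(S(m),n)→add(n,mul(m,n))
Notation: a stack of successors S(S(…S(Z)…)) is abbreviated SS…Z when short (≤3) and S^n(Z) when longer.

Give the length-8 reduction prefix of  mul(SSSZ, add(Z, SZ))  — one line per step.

  start: mul(SSSZ, add(Z, SZ))
  step 1: add(add(Z, SZ), mul(SSZ, add(Z, SZ)))
  step 2: add(SZ, mul(SSZ, add(Z, SZ)))
  step 3: S(add(Z, mul(SSZ, add(Z, SZ))))
  step 4: S(mul(SSZ, add(Z, SZ)))
  step 5: S(add(add(Z, SZ), mul(SZ, add(Z, SZ))))
  step 6: S(add(SZ, mul(SZ, add(Z, SZ))))
  step 7: S(S(add(Z, mul(SZ, add(Z, SZ)))))
  step 8: S(S(mul(SZ, add(Z, SZ))))

Answer: after 8 steps: S(S(mul(SZ, add(Z, SZ))))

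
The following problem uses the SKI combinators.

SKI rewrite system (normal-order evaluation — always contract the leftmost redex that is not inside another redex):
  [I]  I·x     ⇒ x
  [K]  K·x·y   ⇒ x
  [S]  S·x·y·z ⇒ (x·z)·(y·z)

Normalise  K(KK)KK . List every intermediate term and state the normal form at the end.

  start: K(KK)KK
  [1] KKK
  [2] K

Answer: normal form = K  (in 2 steps)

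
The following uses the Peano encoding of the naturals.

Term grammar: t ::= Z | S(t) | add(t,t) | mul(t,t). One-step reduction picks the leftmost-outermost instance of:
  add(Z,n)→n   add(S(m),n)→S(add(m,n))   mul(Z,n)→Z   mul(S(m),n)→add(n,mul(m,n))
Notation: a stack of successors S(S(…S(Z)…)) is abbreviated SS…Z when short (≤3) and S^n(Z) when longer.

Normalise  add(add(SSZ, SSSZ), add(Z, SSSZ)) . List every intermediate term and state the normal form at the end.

Answer: normal form = S^8(Z)  (in 10 steps)

Reduction:
  start: add(add(SSZ, SSSZ), add(Z, SSSZ))
  →1  add(S(add(SZ, SSSZ)), add(Z, SSSZ))
  →2  S(add(add(SZ, SSSZ), add(Z, SSSZ)))
  →3  S(add(S(add(Z, SSSZ)), add(Z, SSSZ)))
  →4  S(S(add(add(Z, SSSZ), add(Z, SSSZ))))
  →5  S(S(add(SSSZ, add(Z, SSSZ))))
  →6  S(S(S(add(SSZ, add(Z, SSSZ)))))
  →7  S(S(S(S(add(SZ, add(Z, SSSZ))))))
  →8  S(S(S(S(S(add(Z, add(Z, SSSZ)))))))
  →9  S(S(S(S(S(add(Z, SSSZ))))))
  →10  S^8(Z)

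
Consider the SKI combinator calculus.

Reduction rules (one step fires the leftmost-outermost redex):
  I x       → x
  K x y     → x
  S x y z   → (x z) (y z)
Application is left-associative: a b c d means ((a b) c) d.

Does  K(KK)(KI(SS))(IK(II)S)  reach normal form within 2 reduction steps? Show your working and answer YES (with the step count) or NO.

  start: K(KK)(KI(SS))(IK(II)S)
  →1  KK(IK(II)S)
  →2  K

Answer: YES — reaches normal form K in 2 ≤ 2 steps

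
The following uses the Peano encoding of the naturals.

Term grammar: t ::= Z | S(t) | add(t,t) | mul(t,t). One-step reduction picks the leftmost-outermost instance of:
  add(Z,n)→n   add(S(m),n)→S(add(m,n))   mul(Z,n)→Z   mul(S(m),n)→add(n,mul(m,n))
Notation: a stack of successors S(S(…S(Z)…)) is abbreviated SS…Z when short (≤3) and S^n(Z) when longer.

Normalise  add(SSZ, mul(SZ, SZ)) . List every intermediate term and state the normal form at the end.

Answer: normal form = SSSZ  (in 7 steps)

Working:
  start: add(SSZ, mul(SZ, SZ))
  [1] S(add(SZ, mul(SZ, SZ)))
  [2] S(S(add(Z, mul(SZ, SZ))))
  [3] S(S(mul(SZ, SZ)))
  [4] S(S(add(SZ, mul(Z, SZ))))
  [5] S(S(S(add(Z, mul(Z, SZ)))))
  [6] S(S(S(mul(Z, SZ))))
  [7] SSSZ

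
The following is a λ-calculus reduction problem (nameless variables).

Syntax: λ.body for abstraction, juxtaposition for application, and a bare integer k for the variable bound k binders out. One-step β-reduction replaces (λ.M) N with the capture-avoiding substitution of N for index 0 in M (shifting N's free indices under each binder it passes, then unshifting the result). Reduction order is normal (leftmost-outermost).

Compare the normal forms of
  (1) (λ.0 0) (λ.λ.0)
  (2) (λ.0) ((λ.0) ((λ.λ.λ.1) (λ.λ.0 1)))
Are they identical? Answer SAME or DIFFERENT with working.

Answer: DIFFERENT — A ⇓ λ.0, B ⇓ λ.λ.1

Reduction:
Term A:
  start: (λ.0 0) (λ.λ.0)
  step 1: (λ.λ.0) (λ.λ.0)
  step 2: λ.0

Term B:
  start: (λ.0) ((λ.0) ((λ.λ.λ.1) (λ.λ.0 1)))
  step 1: (λ.0) ((λ.λ.λ.1) (λ.λ.0 1))
  step 2: (λ.λ.λ.1) (λ.λ.0 1)
  step 3: λ.λ.1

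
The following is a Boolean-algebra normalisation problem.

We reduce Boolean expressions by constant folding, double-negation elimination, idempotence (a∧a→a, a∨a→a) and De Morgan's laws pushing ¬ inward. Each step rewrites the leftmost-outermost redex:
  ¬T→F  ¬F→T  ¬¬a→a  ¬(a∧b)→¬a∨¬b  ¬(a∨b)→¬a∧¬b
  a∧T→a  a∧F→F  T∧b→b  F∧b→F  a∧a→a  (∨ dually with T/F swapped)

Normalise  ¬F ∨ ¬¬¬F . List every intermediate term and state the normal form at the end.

  start: ¬F ∨ ¬¬¬F
  step 1: T ∨ ¬¬¬F
  step 2: T

Answer: normal form = T  (in 2 steps)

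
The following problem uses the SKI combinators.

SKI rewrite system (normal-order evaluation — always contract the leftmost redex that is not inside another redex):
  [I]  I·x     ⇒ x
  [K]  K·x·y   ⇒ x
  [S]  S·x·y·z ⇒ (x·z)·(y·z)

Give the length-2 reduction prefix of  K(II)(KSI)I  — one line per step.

  start: K(II)(KSI)I
  step 1: III
  step 2: II

Answer: after 2 steps: II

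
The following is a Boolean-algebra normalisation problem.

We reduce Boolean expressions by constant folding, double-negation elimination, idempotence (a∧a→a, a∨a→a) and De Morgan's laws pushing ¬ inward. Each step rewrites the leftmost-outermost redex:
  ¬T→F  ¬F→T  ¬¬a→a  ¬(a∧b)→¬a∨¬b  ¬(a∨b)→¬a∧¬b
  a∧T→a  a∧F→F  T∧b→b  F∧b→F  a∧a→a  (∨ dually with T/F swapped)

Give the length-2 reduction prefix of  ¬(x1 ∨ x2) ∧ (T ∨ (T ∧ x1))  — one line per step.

  start: ¬(x1 ∨ x2) ∧ (T ∨ (T ∧ x1))
  [1] (¬x1 ∧ ¬x2) ∧ (T ∨ (T ∧ x1))
  [2] (¬x1 ∧ ¬x2) ∧ T

Answer: after 2 steps: (¬x1 ∧ ¬x2) ∧ T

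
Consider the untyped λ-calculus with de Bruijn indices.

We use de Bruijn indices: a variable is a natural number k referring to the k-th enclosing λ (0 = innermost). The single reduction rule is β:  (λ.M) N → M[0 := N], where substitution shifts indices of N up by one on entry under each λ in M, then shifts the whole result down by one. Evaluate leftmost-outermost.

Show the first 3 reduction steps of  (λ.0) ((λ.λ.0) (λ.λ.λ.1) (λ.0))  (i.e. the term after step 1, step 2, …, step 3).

Answer: after 3 steps: λ.0

Reduction:
  start: (λ.0) ((λ.λ.0) (λ.λ.λ.1) (λ.0))
  step 1: (λ.λ.0) (λ.λ.λ.1) (λ.0)
  step 2: (λ.0) (λ.0)
  step 3: λ.0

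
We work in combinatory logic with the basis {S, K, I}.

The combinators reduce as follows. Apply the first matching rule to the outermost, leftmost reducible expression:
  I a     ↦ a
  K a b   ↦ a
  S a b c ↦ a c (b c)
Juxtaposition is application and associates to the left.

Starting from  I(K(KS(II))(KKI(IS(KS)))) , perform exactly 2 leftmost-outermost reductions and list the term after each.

  start: I(K(KS(II))(KKI(IS(KS))))
  →1  K(KS(II))(KKI(IS(KS)))
  →2  KS(II)

Answer: after 2 steps: KS(II)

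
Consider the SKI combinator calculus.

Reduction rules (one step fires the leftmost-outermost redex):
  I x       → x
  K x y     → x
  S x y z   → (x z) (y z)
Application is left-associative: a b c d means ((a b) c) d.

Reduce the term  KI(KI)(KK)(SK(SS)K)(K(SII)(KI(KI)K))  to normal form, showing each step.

  start: KI(KI)(KK)(SK(SS)K)(K(SII)(KI(KI)K))
  step 1: I(KK)(SK(SS)K)(K(SII)(KI(KI)K))
  step 2: KK(SK(SS)K)(K(SII)(KI(KI)K))
  step 3: K(K(SII)(KI(KI)K))
  step 4: K(SII)

Answer: normal form = K(SII)  (in 4 steps)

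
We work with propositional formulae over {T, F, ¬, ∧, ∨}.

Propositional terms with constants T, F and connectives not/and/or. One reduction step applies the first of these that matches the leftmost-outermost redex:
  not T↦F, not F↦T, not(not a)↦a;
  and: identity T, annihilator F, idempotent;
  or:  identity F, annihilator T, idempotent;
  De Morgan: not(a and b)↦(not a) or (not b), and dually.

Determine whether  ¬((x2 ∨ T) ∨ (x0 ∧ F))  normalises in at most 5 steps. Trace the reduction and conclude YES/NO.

  start: ¬((x2 ∨ T) ∨ (x0 ∧ F))
  [1] ¬(x2 ∨ T) ∧ ¬(x0 ∧ F)
  [2] (¬x2 ∧ ¬T) ∧ ¬(x0 ∧ F)
  [3] (¬x2 ∧ F) ∧ ¬(x0 ∧ F)
  [4] F ∧ ¬(x0 ∧ F)
  [5] F

Answer: YES — reaches normal form F in 5 ≤ 5 steps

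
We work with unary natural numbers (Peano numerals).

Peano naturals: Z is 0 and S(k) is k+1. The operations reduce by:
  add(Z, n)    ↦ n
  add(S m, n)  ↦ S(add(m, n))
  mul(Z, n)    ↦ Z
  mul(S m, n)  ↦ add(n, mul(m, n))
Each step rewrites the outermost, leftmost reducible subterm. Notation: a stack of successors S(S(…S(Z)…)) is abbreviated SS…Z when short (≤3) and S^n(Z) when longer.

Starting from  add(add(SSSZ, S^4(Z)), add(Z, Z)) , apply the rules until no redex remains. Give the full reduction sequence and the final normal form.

Answer: normal form = S^7(Z)  (in 13 steps)

Working:
  start: add(add(SSSZ, S^4(Z)), add(Z, Z))
  [1] add(S(add(SSZ, S^4(Z))), add(Z, Z))
  [2] S(add(add(SSZ, S^4(Z)), add(Z, Z)))
  [3] S(add(S(add(SZ, S^4(Z))), add(Z, Z)))
  [4] S(S(add(add(SZ, S^4(Z)), add(Z, Z))))
  [5] S(S(add(S(add(Z, S^4(Z))), add(Z, Z))))
  [6] S(S(S(add(add(Z, S^4(Z)), add(Z, Z)))))
  [7] S(S(S(add(S^4(Z), add(Z, Z)))))
  [8] S(S(S(S(add(SSSZ, add(Z, Z))))))
  [9] S(S(S(S(S(add(SSZ, add(Z, Z)))))))
  [10] S(S(S(S(S(S(add(SZ, add(Z, Z))))))))
  [11] S(S(S(S(S(S(S(add(Z, add(Z, Z)))))))))
  [12] S(S(S(S(S(S(S(add(Z, Z))))))))
  [13] S^7(Z)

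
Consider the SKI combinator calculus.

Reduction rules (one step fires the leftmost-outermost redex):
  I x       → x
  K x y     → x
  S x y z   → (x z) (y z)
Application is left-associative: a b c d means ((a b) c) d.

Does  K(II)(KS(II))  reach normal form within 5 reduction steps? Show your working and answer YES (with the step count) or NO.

  start: K(II)(KS(II))
  →1  II
  →2  I

Answer: YES — reaches normal form I in 2 ≤ 5 steps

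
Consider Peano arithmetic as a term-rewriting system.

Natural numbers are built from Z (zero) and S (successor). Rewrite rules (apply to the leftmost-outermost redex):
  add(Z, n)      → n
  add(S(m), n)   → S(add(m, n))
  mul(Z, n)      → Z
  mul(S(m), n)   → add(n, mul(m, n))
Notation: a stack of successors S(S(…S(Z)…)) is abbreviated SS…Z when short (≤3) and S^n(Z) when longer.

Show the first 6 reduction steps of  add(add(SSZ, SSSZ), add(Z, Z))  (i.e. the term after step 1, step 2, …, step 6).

Answer: after 6 steps: S(S(S(add(SSZ, add(Z, Z)))))

Reduction:
  start: add(add(SSZ, SSSZ), add(Z, Z))
  →1  add(S(add(SZ, SSSZ)), add(Z, Z))
  →2  S(add(add(SZ, SSSZ), add(Z, Z)))
  →3  S(add(S(add(Z, SSSZ)), add(Z, Z)))
  →4  S(S(add(add(Z, SSSZ), add(Z, Z))))
  →5  S(S(add(SSSZ, add(Z, Z))))
  →6  S(S(S(add(SSZ, add(Z, Z)))))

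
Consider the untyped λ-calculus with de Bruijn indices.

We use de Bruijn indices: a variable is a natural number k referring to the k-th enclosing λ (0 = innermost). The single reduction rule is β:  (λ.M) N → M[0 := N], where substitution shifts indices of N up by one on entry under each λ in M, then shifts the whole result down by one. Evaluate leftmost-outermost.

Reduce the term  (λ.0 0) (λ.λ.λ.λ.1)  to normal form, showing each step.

  start: (λ.0 0) (λ.λ.λ.λ.1)
  step 1: (λ.λ.λ.λ.1) (λ.λ.λ.λ.1)
  step 2: λ.λ.λ.1

Answer: normal form = λ.λ.λ.1  (in 2 steps)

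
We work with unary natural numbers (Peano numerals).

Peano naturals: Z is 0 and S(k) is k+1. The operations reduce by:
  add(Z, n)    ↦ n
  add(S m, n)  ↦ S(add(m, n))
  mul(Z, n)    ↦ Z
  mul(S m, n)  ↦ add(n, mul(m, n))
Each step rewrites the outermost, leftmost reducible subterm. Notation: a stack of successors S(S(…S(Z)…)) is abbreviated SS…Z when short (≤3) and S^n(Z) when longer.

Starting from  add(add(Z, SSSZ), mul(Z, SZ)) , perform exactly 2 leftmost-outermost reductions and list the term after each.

  start: add(add(Z, SSSZ), mul(Z, SZ))
  →1  add(SSSZ, mul(Z, SZ))
  →2  S(add(SSZ, mul(Z, SZ)))

Answer: after 2 steps: S(add(SSZ, mul(Z, SZ)))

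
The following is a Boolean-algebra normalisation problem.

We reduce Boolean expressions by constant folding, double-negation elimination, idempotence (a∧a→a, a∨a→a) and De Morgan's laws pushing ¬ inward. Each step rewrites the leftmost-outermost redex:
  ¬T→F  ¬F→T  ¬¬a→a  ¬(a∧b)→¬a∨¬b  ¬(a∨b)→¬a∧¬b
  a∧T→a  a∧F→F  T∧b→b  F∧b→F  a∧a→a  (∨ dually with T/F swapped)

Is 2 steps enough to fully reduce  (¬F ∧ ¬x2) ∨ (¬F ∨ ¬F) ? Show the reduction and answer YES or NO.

Answer: NO — after 2 steps the term is ¬x2 ∨ (¬F ∨ ¬F), not yet normal

Working:
  start: (¬F ∧ ¬x2) ∨ (¬F ∨ ¬F)
  →1  (T ∧ ¬x2) ∨ (¬F ∨ ¬F)
  →2  ¬x2 ∨ (¬F ∨ ¬F)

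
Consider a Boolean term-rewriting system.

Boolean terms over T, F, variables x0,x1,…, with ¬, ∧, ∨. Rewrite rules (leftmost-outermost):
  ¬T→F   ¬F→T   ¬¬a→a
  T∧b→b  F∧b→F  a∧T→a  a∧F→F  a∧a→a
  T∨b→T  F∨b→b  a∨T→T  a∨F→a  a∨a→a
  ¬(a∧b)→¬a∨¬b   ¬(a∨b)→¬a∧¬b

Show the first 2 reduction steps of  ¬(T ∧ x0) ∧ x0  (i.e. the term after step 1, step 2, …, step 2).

  start: ¬(T ∧ x0) ∧ x0
  step 1: (¬T ∨ ¬x0) ∧ x0
  step 2: (F ∨ ¬x0) ∧ x0

Answer: after 2 steps: (F ∨ ¬x0) ∧ x0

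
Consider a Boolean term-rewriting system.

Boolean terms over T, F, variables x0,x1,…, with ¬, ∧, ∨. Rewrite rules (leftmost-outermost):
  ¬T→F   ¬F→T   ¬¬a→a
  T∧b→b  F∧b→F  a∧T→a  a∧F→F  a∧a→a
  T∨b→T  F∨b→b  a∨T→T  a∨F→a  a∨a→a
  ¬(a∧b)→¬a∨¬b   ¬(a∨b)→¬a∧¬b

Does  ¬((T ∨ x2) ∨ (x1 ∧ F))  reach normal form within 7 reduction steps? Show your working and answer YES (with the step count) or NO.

Answer: YES — reaches normal form F in 5 ≤ 7 steps

Reduction:
  start: ¬((T ∨ x2) ∨ (x1 ∧ F))
  step 1: ¬(T ∨ x2) ∧ ¬(x1 ∧ F)
  step 2: (¬T ∧ ¬x2) ∧ ¬(x1 ∧ F)
  step 3: (F ∧ ¬x2) ∧ ¬(x1 ∧ F)
  step 4: F ∧ ¬(x1 ∧ F)
  step 5: F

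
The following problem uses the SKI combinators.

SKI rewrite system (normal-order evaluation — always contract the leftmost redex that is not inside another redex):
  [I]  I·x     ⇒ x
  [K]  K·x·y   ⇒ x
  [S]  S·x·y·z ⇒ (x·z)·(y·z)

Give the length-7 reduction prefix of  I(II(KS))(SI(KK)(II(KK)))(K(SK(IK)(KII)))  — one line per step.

Answer: after 7 steps: S(KI)

Derivation:
  start: I(II(KS))(SI(KK)(II(KK)))(K(SK(IK)(KII)))
  [1] II(KS)(SI(KK)(II(KK)))(K(SK(IK)(KII)))
  [2] I(KS)(SI(KK)(II(KK)))(K(SK(IK)(KII)))
  [3] KS(SI(KK)(II(KK)))(K(SK(IK)(KII)))
  [4] S(K(SK(IK)(KII)))
  [5] S(K(K(KII)(IK(KII))))
  [6] S(K(KII))
  [7] S(KI)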